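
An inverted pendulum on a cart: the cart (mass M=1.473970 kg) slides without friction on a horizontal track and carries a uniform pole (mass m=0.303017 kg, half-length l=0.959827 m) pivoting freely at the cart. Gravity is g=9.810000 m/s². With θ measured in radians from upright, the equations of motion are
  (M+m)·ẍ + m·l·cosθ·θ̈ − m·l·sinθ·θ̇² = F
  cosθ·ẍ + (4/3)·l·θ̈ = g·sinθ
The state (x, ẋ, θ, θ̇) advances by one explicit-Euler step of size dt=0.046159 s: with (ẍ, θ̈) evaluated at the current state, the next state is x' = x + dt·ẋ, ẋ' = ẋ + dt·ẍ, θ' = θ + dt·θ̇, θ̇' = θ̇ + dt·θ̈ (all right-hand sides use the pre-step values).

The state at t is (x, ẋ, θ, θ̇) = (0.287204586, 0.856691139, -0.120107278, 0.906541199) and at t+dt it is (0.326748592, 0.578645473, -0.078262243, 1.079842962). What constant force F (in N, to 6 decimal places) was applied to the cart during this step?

F = -9.591216 N

ẍ = (ẋ'−ẋ)/dt = (0.578645473−0.856691139)/0.046159 = -6.023650
θ̈ = (θ̇'−θ̇)/dt = (1.079842962−0.906541199)/0.046159 = 3.754452
sinθ=-0.119819, cosθ=0.992796
F = (M+m)·ẍ + m·l·cosθ·θ̈ − m·l·sinθ·θ̇² = -10.703948 + 1.084093 − -0.028639 = -9.591216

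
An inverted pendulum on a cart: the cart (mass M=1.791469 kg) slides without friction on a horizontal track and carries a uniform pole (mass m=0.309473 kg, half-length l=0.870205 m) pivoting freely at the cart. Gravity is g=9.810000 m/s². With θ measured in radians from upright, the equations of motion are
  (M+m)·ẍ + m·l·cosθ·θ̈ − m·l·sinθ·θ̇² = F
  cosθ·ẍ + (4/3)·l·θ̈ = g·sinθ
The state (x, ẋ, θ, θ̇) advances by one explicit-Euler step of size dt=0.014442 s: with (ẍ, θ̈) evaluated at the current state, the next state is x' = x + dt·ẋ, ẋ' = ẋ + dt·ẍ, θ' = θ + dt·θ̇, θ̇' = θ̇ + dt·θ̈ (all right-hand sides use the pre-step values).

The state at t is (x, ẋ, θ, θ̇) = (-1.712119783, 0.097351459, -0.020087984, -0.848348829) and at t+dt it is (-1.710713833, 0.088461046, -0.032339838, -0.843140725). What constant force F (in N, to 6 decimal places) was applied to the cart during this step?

F = -1.192337 N

ẍ = (ẋ'−ẋ)/dt = (0.088461046−0.097351459)/0.014442 = -0.615594
θ̈ = (θ̇'−θ̇)/dt = (-0.843140725−-0.848348829)/0.014442 = 0.360622
sinθ=-0.020087, cosθ=0.999798
F = (M+m)·ẍ + m·l·cosθ·θ̈ − m·l·sinθ·θ̇² = -1.293328 + 0.097098 − -0.003893 = -1.192337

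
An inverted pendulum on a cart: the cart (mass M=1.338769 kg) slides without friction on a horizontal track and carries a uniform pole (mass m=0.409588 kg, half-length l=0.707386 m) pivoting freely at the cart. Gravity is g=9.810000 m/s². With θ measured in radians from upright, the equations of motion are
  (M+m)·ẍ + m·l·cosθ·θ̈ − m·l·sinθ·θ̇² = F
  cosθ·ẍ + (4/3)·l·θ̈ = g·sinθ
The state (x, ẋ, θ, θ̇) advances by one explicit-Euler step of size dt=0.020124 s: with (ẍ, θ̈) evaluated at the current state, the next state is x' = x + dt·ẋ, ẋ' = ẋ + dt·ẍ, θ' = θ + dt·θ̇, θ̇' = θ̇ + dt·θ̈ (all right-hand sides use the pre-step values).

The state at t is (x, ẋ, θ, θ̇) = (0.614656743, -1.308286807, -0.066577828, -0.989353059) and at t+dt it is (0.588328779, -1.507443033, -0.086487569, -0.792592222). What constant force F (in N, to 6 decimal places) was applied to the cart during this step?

ẍ = (ẋ'−ẋ)/dt = (-1.507443033−-1.308286807)/0.020124 = -9.896453
θ̈ = (θ̇'−θ̇)/dt = (-0.792592222−-0.989353059)/0.020124 = 9.777422
sinθ=-0.066529, cosθ=0.997785
F = (M+m)·ẍ + m·l·cosθ·θ̈ − m·l·sinθ·θ̇² = -17.302533 + 2.826603 − -0.018868 = -14.457063

F = -14.457063 N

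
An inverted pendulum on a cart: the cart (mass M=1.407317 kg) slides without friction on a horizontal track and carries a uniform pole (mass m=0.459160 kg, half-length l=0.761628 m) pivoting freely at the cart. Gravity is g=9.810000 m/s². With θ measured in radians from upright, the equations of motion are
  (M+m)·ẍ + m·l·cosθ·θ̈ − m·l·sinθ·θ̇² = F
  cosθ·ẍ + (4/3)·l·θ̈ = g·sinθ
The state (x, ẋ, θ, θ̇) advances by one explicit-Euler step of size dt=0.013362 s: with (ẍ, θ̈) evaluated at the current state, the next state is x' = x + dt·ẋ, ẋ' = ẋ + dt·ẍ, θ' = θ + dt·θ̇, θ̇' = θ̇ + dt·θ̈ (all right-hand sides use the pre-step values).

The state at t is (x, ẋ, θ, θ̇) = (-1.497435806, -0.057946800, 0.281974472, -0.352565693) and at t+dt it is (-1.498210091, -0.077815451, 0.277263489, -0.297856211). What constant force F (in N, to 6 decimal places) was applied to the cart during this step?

F = -1.412152 N

ẍ = (ẋ'−ẋ)/dt = (-0.077815451−-0.057946800)/0.013362 = -1.486952
θ̈ = (θ̇'−θ̇)/dt = (-0.297856211−-0.352565693)/0.013362 = 4.094408
sinθ=0.278253, cosθ=0.960508
F = (M+m)·ẍ + m·l·cosθ·θ̈ − m·l·sinθ·θ̇² = -2.775361 + 1.375305 − 0.012096 = -1.412152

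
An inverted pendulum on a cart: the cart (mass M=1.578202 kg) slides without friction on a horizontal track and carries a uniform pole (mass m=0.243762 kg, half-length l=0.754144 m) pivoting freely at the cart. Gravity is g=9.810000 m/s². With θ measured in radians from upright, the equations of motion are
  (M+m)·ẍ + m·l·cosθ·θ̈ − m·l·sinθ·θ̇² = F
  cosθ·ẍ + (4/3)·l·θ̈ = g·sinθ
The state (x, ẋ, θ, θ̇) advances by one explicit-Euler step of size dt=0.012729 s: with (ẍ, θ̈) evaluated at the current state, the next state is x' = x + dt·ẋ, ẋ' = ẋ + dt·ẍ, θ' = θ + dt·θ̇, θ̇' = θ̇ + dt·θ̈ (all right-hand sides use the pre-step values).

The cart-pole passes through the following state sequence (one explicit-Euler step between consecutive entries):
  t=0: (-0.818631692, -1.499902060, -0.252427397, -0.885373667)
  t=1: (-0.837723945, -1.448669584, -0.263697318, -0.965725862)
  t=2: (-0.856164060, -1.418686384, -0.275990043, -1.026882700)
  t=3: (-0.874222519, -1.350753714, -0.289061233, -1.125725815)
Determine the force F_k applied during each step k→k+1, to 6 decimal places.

step 0→1:
  ẍ = (ẋ'−ẋ)/dt = (-1.448669584−-1.499902060)/0.012729 = 4.024863
  θ̈ = (θ̇'−θ̇)/dt = (-0.965725862−-0.885373667)/0.012729 = -6.312530
  sinθ=-0.249755, cosθ=0.968309
  F = (M+m)·ẍ + m·l·cosθ·θ̈ − m·l·sinθ·θ̇² = 7.333155 + -1.123667 − -0.035991 = 6.245478
step 1→2:
  ẍ = (ẋ'−ẋ)/dt = (-1.418686384−-1.448669584)/0.012729 = 2.355503
  θ̈ = (θ̇'−θ̇)/dt = (-1.026882700−-0.965725862)/0.012729 = -4.804528
  sinθ=-0.260652, cosθ=0.965433
  F = (M+m)·ẍ + m·l·cosθ·θ̈ − m·l·sinθ·θ̇² = 4.291642 + -0.852694 − -0.044688 = 3.483636
step 2→3:
  ẍ = (ẋ'−ẋ)/dt = (-1.350753714−-1.418686384)/0.012729 = 5.336843
  θ̈ = (θ̇'−θ̇)/dt = (-1.125725815−-1.026882700)/0.012729 = -7.765191
  sinθ=-0.272500, cosθ=0.962156
  F = (M+m)·ẍ + m·l·cosθ·θ̈ − m·l·sinθ·θ̇² = 9.723535 + -1.373466 − -0.052824 = 8.402893

F_0 = 6.245478 N
F_1 = 3.483636 N
F_2 = 8.402893 N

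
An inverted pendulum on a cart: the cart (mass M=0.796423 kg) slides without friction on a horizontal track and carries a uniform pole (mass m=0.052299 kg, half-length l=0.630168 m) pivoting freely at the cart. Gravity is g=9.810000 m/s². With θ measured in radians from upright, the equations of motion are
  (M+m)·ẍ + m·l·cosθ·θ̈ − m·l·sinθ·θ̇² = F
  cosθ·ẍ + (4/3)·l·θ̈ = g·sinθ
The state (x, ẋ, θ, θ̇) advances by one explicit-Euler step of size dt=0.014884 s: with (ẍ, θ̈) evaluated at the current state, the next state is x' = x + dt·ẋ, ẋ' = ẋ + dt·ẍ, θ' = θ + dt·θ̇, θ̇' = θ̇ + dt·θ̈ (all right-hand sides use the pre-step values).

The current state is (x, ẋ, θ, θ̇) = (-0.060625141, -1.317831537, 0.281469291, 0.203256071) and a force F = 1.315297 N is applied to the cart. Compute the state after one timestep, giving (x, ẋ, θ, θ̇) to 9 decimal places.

sinθ=0.277767420, cosθ=0.960648354
temp = (F + m·l·θ̇²·sinθ)/(M+m) = (1.315297 + 0.000378197)/0.848722 = 1.550183920
θ̈ = (g·sinθ − cosθ·temp)/(l·(4/3 − m·cos²θ/(M+m))) = 1.536218777
ẍ = temp − m·l·θ̈·cosθ/(M+m) = 1.492877697
Euler: x'=-0.060625141+0.014884·-1.317831537=-0.080239746, ẋ'=-1.317831537+0.014884·1.492877697=-1.295611545
       θ'=0.281469291+0.014884·0.203256071=0.284494554, θ̇'=0.203256071+0.014884·1.536218777=0.226121151

(-0.080239746, -1.295611545, 0.284494554, 0.226121151)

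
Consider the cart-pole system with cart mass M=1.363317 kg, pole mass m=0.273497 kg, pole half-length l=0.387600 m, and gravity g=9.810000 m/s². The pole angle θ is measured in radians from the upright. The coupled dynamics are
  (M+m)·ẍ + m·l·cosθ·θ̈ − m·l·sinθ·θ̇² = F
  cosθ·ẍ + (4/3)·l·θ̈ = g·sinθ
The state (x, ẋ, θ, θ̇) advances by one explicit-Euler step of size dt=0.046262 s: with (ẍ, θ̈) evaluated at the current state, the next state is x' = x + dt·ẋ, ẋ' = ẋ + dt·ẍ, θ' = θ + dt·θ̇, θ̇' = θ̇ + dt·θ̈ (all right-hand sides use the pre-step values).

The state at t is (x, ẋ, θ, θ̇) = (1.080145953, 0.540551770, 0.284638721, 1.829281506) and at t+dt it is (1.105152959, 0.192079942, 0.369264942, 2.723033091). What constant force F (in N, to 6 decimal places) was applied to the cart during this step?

F = -10.463441 N

ẍ = (ẋ'−ẋ)/dt = (0.192079942−0.540551770)/0.046262 = -7.532572
θ̈ = (θ̇'−θ̇)/dt = (2.723033091−1.829281506)/0.046262 = 19.319346
sinθ=0.280811, cosθ=0.959763
F = (M+m)·ẍ + m·l·cosθ·θ̈ − m·l·sinθ·θ̇² = -12.329419 + 1.965590 − 0.099612 = -10.463441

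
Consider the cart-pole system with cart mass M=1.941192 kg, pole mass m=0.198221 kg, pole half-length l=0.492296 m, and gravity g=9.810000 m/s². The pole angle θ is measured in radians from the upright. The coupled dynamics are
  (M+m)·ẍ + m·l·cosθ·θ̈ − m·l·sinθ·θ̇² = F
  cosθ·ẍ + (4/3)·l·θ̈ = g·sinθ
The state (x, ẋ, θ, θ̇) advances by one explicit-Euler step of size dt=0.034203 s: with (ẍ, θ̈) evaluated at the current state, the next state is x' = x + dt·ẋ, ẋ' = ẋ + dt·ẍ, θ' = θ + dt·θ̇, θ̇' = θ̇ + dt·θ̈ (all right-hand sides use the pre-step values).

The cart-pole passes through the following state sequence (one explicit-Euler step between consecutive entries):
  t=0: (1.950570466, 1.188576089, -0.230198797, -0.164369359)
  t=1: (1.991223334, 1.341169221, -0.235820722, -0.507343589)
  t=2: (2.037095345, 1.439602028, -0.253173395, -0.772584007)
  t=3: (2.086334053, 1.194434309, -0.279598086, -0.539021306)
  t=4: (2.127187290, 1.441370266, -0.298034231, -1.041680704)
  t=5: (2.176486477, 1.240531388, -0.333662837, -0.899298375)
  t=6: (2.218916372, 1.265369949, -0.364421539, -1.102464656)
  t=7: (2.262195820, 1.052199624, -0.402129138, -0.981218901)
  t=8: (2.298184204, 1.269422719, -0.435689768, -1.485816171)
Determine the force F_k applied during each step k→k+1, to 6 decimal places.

step 0→1:
  ẍ = (ẋ'−ẋ)/dt = (1.341169221−1.188576089)/0.034203 = 4.461396
  θ̈ = (θ̇'−θ̇)/dt = (-0.507343589−-0.164369359)/0.034203 = -10.027607
  sinθ=-0.228171, cosθ=0.973621
  F = (M+m)·ẍ + m·l·cosθ·θ̈ − m·l·sinθ·θ̇² = 9.544769 + -0.952715 − -0.000602 = 8.592655
step 1→2:
  ẍ = (ẋ'−ẋ)/dt = (1.439602028−1.341169221)/0.034203 = 2.877900
  θ̈ = (θ̇'−θ̇)/dt = (-0.772584007−-0.507343589)/0.034203 = -7.754888
  sinθ=-0.233641, cosθ=0.972323
  F = (M+m)·ẍ + m·l·cosθ·θ̈ − m·l·sinθ·θ̇² = 6.157016 + -0.735804 − -0.005869 = 5.427081
step 2→3:
  ẍ = (ẋ'−ẋ)/dt = (1.194434309−1.439602028)/0.034203 = -7.168018
  θ̈ = (θ̇'−θ̇)/dt = (-0.539021306−-0.772584007)/0.034203 = 6.828720
  sinθ=-0.250477, cosθ=0.968122
  F = (M+m)·ẍ + m·l·cosθ·θ̈ − m·l·sinθ·θ̇² = -15.335351 + 0.645127 − -0.014589 = -14.675634
step 3→4:
  ẍ = (ẋ'−ẋ)/dt = (1.441370266−1.194434309)/0.034203 = 7.219716
  θ̈ = (θ̇'−θ̇)/dt = (-1.041680704−-0.539021306)/0.034203 = -14.696354
  sinθ=-0.275969, cosθ=0.961166
  F = (M+m)·ẍ + m·l·cosθ·θ̈ − m·l·sinθ·θ̇² = 15.445955 + -1.378428 − -0.007824 = 14.075351
step 4→5:
  ẍ = (ẋ'−ẋ)/dt = (1.240531388−1.441370266)/0.034203 = -5.871967
  θ̈ = (θ̇'−θ̇)/dt = (-0.899298375−-1.041680704)/0.034203 = 4.162861
  sinθ=-0.293642, cosθ=0.955916
  F = (M+m)·ẍ + m·l·cosθ·θ̈ − m·l·sinθ·θ̇² = -12.562562 + 0.388318 − -0.031093 = -12.143151
step 5→6:
  ẍ = (ẋ'−ẋ)/dt = (1.265369949−1.240531388)/0.034203 = 0.726210
  θ̈ = (θ̇'−θ̇)/dt = (-1.102464656−-0.899298375)/0.034203 = -5.940013
  sinθ=-0.327506, cosθ=0.944849
  F = (M+m)·ẍ + m·l·cosθ·θ̈ − m·l·sinθ·θ̇² = 1.553663 + -0.547679 − -0.025847 = 1.031831
step 6→7:
  ẍ = (ẋ'−ẋ)/dt = (1.052199624−1.265369949)/0.034203 = -6.232504
  θ̈ = (θ̇'−θ̇)/dt = (-0.981218901−-1.102464656)/0.034203 = 3.544887
  sinθ=-0.356409, cosθ=0.934330
  F = (M+m)·ẍ + m·l·cosθ·θ̈ − m·l·sinθ·θ̇² = -13.333900 + 0.323205 − -0.042272 = -12.968422
step 7→8:
  ẍ = (ẋ'−ẋ)/dt = (1.269422719−1.052199624)/0.034203 = 6.350995
  θ̈ = (θ̇'−θ̇)/dt = (-1.485816171−-0.981218901)/0.034203 = -14.753012
  sinθ=-0.391379, cosθ=0.920230
  F = (M+m)·ẍ + m·l·cosθ·θ̈ − m·l·sinθ·θ̇² = 13.587402 + -1.324808 − -0.036771 = 12.299365

F_0 = 8.592655 N
F_1 = 5.427081 N
F_2 = -14.675634 N
F_3 = 14.075351 N
F_4 = -12.143151 N
F_5 = 1.031831 N
F_6 = -12.968422 N
F_7 = 12.299365 N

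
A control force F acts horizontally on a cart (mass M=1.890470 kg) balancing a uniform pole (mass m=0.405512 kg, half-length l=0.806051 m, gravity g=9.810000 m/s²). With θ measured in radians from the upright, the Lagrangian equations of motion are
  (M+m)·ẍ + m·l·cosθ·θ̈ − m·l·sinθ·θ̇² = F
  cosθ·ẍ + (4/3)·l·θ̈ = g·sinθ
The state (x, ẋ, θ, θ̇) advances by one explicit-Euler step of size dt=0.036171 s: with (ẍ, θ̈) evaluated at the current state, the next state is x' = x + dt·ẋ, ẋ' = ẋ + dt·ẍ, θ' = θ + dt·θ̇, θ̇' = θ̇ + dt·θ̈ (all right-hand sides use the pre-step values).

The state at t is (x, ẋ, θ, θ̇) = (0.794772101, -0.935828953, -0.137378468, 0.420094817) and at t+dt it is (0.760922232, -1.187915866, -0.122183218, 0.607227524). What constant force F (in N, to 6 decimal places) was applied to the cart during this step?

F = -14.318397 N

ẍ = (ẋ'−ẋ)/dt = (-1.187915866−-0.935828953)/0.036171 = -6.969310
θ̈ = (θ̇'−θ̇)/dt = (0.607227524−0.420094817)/0.036171 = 5.173556
sinθ=-0.136947, cosθ=0.990578
F = (M+m)·ẍ + m·l·cosθ·θ̈ − m·l·sinθ·θ̇² = -16.001410 + 1.675114 − -0.007900 = -14.318397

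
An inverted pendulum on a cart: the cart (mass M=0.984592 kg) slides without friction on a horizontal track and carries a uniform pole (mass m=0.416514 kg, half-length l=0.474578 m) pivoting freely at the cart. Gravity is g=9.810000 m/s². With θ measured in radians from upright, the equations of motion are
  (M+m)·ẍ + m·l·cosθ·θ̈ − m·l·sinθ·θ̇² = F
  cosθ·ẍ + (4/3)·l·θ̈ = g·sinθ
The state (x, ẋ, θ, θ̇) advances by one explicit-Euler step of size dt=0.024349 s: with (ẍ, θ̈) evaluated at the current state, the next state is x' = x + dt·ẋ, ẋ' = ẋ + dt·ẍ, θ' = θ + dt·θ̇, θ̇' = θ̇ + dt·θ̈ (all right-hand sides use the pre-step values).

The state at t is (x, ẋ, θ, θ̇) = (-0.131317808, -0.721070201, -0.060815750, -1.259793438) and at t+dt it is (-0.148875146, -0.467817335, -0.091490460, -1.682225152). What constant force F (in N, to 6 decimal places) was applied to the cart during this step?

ẍ = (ẋ'−ẋ)/dt = (-0.467817335−-0.721070201)/0.024349 = 10.400956
θ̈ = (θ̇'−θ̇)/dt = (-1.682225152−-1.259793438)/0.024349 = -17.349037
sinθ=-0.060778, cosθ=0.998151
F = (M+m)·ẍ + m·l·cosθ·θ̈ − m·l·sinθ·θ̇² = 14.572841 + -3.423016 − -0.019067 = 11.168892

F = 11.168892 N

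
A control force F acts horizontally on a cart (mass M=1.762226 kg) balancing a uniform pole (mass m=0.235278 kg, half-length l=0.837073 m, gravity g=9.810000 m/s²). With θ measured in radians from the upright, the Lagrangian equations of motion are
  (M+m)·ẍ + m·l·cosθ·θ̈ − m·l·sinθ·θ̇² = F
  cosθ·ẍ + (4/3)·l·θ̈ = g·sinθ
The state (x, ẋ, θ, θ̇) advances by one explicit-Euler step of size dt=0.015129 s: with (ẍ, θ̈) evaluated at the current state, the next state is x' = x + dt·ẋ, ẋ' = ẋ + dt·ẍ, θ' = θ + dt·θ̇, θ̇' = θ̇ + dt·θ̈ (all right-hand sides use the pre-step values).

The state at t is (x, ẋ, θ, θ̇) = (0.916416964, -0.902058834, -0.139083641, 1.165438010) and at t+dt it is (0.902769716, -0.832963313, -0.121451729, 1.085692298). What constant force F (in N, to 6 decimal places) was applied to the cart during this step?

ẍ = (ẋ'−ẋ)/dt = (-0.832963313−-0.902058834)/0.015129 = 4.567091
θ̈ = (θ̇'−θ̇)/dt = (1.085692298−1.165438010)/0.015129 = -5.271050
sinθ=-0.138636, cosθ=0.990343
F = (M+m)·ẍ + m·l·cosθ·θ̈ − m·l·sinθ·θ̇² = 9.122783 + -1.028082 − -0.037085 = 8.131786

F = 8.131786 N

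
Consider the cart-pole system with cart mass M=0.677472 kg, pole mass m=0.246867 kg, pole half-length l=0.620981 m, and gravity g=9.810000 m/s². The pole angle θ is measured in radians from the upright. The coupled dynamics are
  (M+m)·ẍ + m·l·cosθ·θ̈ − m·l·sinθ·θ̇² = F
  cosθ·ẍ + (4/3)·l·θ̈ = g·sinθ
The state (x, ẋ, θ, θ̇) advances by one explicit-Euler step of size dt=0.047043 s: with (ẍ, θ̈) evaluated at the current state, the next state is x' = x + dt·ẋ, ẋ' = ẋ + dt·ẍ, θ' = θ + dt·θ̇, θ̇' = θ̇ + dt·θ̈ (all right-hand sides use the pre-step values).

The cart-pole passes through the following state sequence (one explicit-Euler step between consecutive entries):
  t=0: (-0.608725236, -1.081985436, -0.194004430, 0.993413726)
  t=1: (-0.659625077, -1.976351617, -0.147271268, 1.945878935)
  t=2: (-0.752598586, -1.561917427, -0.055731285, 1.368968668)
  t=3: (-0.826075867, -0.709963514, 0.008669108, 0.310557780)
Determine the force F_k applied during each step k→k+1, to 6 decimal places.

F_0 = -14.498480 N
F_1 = 6.368680 N
F_2 = 13.312180 N

step 0→1:
  ẍ = (ẋ'−ẋ)/dt = (-1.976351617−-1.081985436)/0.047043 = -19.011674
  θ̈ = (θ̇'−θ̇)/dt = (1.945878935−0.993413726)/0.047043 = 20.246694
  sinθ=-0.192790, cosθ=0.981240
  F = (M+m)·ẍ + m·l·cosθ·θ̈ − m·l·sinθ·θ̇² = -17.573232 + 3.045585 − -0.029167 = -14.498480
step 1→2:
  ẍ = (ẋ'−ẋ)/dt = (-1.561917427−-1.976351617)/0.047043 = 8.809689
  θ̈ = (θ̇'−θ̇)/dt = (1.368968668−1.945878935)/0.047043 = -12.263467
  sinθ=-0.146739, cosθ=0.989175
  F = (M+m)·ẍ + m·l·cosθ·θ̈ − m·l·sinθ·θ̇² = 8.143139 + -1.859635 − -0.085177 = 6.368680
step 2→3:
  ẍ = (ẋ'−ẋ)/dt = (-0.709963514−-1.561917427)/0.047043 = 18.110110
  θ̈ = (θ̇'−θ̇)/dt = (0.310557780−1.368968668)/0.047043 = -22.498797
  sinθ=-0.055702, cosθ=0.998447
  F = (M+m)·ẍ + m·l·cosθ·θ̈ − m·l·sinθ·θ̇² = 16.739881 + -3.443704 − -0.016003 = 13.312180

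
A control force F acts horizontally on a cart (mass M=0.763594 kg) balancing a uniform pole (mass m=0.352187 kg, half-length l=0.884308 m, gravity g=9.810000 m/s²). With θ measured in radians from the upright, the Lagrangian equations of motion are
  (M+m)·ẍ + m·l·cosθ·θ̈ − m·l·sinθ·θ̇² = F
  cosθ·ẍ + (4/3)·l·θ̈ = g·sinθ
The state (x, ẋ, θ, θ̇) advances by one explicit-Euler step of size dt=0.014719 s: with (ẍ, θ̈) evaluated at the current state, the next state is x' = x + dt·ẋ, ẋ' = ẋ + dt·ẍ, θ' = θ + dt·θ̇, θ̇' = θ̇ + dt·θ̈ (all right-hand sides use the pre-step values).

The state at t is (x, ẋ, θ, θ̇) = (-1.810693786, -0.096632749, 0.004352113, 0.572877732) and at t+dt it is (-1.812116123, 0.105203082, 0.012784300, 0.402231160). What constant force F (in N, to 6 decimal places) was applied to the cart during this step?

ẍ = (ẋ'−ẋ)/dt = (0.105203082−-0.096632749)/0.014719 = 13.712605
θ̈ = (θ̇'−θ̇)/dt = (0.402231160−0.572877732)/0.014719 = -11.593625
sinθ=0.004352, cosθ=0.999991
F = (M+m)·ẍ + m·l·cosθ·θ̈ − m·l·sinθ·θ̇² = 15.300264 + -3.610705 − 0.000445 = 11.689114

F = 11.689114 N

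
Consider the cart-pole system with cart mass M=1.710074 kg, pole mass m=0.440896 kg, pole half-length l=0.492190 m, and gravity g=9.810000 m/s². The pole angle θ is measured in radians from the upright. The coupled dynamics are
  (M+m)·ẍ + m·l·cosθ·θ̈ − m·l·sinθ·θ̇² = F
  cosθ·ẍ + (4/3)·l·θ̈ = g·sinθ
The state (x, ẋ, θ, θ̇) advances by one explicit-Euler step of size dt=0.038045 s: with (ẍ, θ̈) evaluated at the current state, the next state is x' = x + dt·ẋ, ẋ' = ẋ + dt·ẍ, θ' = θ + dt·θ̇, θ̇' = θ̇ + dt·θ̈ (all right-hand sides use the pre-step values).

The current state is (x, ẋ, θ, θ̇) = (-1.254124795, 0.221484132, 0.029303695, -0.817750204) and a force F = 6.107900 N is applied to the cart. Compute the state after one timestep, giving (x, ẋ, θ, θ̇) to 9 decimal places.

sinθ=0.029299501, cosθ=0.999570677
temp = (F + m·l·θ̇²·sinθ)/(M+m) = (6.107900 + 0.004251777)/2.150970 = 2.841579277
θ̈ = (g·sinθ − cosθ·temp)/(l·(4/3 − m·cos²θ/(M+m))) = -4.596123937
ẍ = temp − m·l·θ̈·cosθ/(M+m) = 3.305068702
Euler: x'=-1.254124795+0.038045·0.221484132=-1.245698431, ẋ'=0.221484132+0.038045·3.305068702=0.347225471
       θ'=0.029303695+0.038045·-0.817750204=-0.001807612, θ̇'=-0.817750204+0.038045·-4.596123937=-0.992609739

(-1.245698431, 0.347225471, -0.001807612, -0.992609739)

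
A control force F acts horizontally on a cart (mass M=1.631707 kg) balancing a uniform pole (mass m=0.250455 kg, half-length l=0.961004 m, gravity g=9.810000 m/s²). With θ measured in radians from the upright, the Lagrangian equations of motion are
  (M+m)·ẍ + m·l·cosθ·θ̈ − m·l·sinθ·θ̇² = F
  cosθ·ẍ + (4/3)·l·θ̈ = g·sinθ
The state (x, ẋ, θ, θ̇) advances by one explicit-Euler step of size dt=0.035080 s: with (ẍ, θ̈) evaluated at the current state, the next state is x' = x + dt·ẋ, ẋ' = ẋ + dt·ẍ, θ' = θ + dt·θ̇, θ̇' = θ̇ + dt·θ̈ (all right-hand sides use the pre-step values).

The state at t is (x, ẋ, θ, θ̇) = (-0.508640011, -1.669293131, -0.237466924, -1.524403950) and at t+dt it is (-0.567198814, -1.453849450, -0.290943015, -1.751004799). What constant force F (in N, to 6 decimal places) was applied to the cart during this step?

ẍ = (ẋ'−ẋ)/dt = (-1.453849450−-1.669293131)/0.035080 = 6.141496
θ̈ = (θ̇'−θ̇)/dt = (-1.751004799−-1.524403950)/0.035080 = -6.459545
sinθ=-0.235241, cosθ=0.971937
F = (M+m)·ẍ + m·l·cosθ·θ̈ − m·l·sinθ·θ̇² = 11.559290 + -1.511106 − -0.131574 = 10.179758

F = 10.179758 N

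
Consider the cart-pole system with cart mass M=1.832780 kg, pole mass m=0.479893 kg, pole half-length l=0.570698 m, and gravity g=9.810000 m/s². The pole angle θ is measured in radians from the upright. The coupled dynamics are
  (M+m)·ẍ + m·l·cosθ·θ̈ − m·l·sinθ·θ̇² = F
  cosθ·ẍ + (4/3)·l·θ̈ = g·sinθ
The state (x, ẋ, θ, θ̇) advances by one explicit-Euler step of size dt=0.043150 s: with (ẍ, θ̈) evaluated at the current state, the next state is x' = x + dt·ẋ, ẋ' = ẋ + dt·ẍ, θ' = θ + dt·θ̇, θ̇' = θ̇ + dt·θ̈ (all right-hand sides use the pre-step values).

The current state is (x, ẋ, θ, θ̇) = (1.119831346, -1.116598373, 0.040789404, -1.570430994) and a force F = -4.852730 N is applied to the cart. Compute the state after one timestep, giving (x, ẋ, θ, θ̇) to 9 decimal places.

sinθ=0.040778094, cosθ=0.999168228
temp = (F + m·l·θ̇²·sinθ)/(M+m) = (-4.852730 + 0.027543264)/2.312673 = -2.086411151
θ̈ = (g·sinθ − cosθ·temp)/(l·(4/3 − m·cos²θ/(M+m))) = 3.866020858
ẍ = temp − m·l·θ̈·cosθ/(M+m) = -2.543856634
Euler: x'=1.119831346+0.043150·-1.116598373=1.071650126, ẋ'=-1.116598373+0.043150·-2.543856634=-1.226365787
       θ'=0.040789404+0.043150·-1.570430994=-0.026974693, θ̇'=-1.570430994+0.043150·3.866020858=-1.403612194

(1.071650126, -1.226365787, -0.026974693, -1.403612194)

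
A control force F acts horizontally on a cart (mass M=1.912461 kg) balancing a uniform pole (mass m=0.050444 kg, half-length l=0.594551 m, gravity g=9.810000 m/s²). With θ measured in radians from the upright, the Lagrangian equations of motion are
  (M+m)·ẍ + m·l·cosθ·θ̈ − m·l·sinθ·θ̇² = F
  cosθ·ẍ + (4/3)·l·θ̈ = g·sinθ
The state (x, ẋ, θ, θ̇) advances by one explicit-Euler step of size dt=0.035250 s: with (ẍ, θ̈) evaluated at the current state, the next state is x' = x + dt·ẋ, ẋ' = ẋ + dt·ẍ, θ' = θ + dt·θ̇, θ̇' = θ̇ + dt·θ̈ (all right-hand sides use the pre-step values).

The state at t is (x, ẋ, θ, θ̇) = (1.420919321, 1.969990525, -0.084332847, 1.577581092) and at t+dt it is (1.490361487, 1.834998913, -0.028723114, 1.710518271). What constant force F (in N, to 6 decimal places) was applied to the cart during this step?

ẍ = (ẋ'−ẋ)/dt = (1.834998913−1.969990525)/0.035250 = -3.829549
θ̈ = (θ̇'−θ̇)/dt = (1.710518271−1.577581092)/0.035250 = 3.771267
sinθ=-0.084233, cosθ=0.996446
F = (M+m)·ẍ + m·l·cosθ·θ̈ − m·l·sinθ·θ̇² = -7.517041 + 0.112704 − -0.006287 = -7.398050

F = -7.398050 N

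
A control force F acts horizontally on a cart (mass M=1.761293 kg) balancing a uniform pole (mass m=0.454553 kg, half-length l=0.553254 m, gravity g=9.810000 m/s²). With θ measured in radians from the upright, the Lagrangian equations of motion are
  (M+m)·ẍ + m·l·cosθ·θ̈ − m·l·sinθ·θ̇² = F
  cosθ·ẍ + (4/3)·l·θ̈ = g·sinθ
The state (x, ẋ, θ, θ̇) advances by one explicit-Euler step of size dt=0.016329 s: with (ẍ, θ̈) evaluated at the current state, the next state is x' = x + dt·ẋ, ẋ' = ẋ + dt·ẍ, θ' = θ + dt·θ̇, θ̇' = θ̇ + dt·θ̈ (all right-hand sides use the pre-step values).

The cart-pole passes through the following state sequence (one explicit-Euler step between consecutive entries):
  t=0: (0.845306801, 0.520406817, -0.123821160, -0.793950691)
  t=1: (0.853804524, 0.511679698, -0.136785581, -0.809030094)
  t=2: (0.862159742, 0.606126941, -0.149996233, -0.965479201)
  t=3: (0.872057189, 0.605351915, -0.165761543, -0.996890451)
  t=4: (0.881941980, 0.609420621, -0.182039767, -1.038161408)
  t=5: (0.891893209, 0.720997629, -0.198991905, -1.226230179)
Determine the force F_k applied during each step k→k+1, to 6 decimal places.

F_0 = -1.395152 N
F_1 = 10.451970 N
F_2 = -0.548474 N
F_3 = -0.033541 N
F_4 = 12.341482 N

step 0→1:
  ẍ = (ẋ'−ẋ)/dt = (0.511679698−0.520406817)/0.016329 = -0.534455
  θ̈ = (θ̇'−θ̇)/dt = (-0.809030094−-0.793950691)/0.016329 = -0.923474
  sinθ=-0.123505, cosθ=0.992344
  F = (M+m)·ẍ + m·l·cosθ·θ̈ − m·l·sinθ·θ̇² = -1.184270 + -0.230460 − -0.019579 = -1.395152
step 1→2:
  ẍ = (ẋ'−ẋ)/dt = (0.606126941−0.511679698)/0.016329 = 5.784019
  θ̈ = (θ̇'−θ̇)/dt = (-0.965479201−-0.809030094)/0.016329 = -9.581059
  sinθ=-0.136359, cosθ=0.990659
  F = (M+m)·ẍ + m·l·cosθ·θ̈ − m·l·sinθ·θ̇² = 12.816495 + -2.386970 − -0.022445 = 10.451970
step 2→3:
  ẍ = (ẋ'−ẋ)/dt = (0.605351915−0.606126941)/0.016329 = -0.047463
  θ̈ = (θ̇'−θ̇)/dt = (-0.996890451−-0.965479201)/0.016329 = -1.923648
  sinθ=-0.149434, cosθ=0.988772
  F = (M+m)·ẍ + m·l·cosθ·θ̈ − m·l·sinθ·θ̇² = -0.105171 + -0.478333 − -0.035030 = -0.548474
step 3→4:
  ẍ = (ẋ'−ẋ)/dt = (0.609420621−0.605351915)/0.016329 = 0.249171
  θ̈ = (θ̇'−θ̇)/dt = (-1.038161408−-0.996890451)/0.016329 = -2.527464
  sinθ=-0.165003, cosθ=0.986293
  F = (M+m)·ẍ + m·l·cosθ·θ̈ − m·l·sinθ·θ̇² = 0.552124 + -0.626902 − -0.041238 = -0.033541
step 4→5:
  ẍ = (ẋ'−ẋ)/dt = (0.720997629−0.609420621)/0.016329 = 6.833058
  θ̈ = (θ̇'−θ̇)/dt = (-1.226230179−-1.038161408)/0.016329 = -11.517470
  sinθ=-0.181036, cosθ=0.983476
  F = (M+m)·ẍ + m·l·cosθ·θ̈ − m·l·sinθ·θ̇² = 15.141005 + -2.848591 − -0.049069 = 12.341482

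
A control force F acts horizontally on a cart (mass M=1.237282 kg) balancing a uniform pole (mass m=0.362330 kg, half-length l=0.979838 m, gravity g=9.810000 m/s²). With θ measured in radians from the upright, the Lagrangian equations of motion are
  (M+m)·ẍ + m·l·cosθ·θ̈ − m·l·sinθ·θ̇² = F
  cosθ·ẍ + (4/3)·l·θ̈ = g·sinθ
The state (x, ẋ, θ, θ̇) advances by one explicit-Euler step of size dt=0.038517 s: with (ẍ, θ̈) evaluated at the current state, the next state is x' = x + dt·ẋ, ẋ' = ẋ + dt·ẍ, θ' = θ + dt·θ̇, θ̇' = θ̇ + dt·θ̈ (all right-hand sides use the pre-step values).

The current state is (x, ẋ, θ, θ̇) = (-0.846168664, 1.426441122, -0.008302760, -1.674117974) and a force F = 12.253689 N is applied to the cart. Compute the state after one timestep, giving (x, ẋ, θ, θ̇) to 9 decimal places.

sinθ=-0.008302665, cosθ=0.999965532
temp = (F + m·l·θ̇²·sinθ)/(M+m) = (12.253689 + -0.008261296)/1.599612 = 7.655248713
θ̈ = (g·sinθ − cosθ·temp)/(l·(4/3 − m·cos²θ/(M+m))) = -7.133498531
ẍ = temp − m·l·θ̈·cosθ/(M+m) = 9.238433199
Euler: x'=-0.846168664+0.038517·1.426441122=-0.791226431, ẋ'=1.426441122+0.038517·9.238433199=1.782277854
       θ'=-0.008302760+0.038517·-1.674117974=-0.072784762, θ̇'=-1.674117974+0.038517·-7.133498531=-1.948878937

(-0.791226431, 1.782277854, -0.072784762, -1.948878937)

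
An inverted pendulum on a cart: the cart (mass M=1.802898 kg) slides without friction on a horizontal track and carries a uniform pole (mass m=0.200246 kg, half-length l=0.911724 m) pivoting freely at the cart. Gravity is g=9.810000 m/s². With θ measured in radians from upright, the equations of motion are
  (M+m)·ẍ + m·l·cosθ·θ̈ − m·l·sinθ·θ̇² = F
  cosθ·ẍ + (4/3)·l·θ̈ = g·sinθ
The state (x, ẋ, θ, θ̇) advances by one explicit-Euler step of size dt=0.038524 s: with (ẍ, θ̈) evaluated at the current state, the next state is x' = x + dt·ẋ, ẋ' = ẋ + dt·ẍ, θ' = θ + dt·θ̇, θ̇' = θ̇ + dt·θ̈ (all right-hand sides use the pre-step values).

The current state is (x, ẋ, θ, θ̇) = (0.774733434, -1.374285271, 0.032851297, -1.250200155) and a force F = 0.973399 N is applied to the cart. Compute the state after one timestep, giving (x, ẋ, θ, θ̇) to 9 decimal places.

sinθ=0.032845388, cosθ=0.999460445
temp = (F + m·l·θ̇²·sinθ)/(M+m) = (0.973399 + 0.009372614)/2.003144 = 0.490614561
θ̈ = (g·sinθ − cosθ·temp)/(l·(4/3 − m·cos²θ/(M+m))) = -0.149509357
ẍ = temp − m·l·θ̈·cosθ/(M+m) = 0.504233681
Euler: x'=0.774733434+0.038524·-1.374285271=0.721790468, ẋ'=-1.374285271+0.038524·0.504233681=-1.354860173
       θ'=0.032851297+0.038524·-1.250200155=-0.015311414, θ̇'=-1.250200155+0.038524·-0.149509357=-1.255959853

(0.721790468, -1.354860173, -0.015311414, -1.255959853)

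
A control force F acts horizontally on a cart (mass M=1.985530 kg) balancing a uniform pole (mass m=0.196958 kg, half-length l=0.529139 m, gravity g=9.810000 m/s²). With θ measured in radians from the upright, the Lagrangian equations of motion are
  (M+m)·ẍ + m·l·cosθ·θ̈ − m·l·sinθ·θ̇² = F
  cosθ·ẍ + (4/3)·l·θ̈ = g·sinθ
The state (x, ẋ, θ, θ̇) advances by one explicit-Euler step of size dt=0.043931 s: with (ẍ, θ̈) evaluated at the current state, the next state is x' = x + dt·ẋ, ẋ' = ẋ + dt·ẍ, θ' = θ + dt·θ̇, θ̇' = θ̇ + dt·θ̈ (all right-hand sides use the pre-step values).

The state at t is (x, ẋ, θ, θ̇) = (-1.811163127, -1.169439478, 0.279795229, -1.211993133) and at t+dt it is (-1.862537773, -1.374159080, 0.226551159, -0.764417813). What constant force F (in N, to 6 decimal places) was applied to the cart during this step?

ẍ = (ẋ'−ẋ)/dt = (-1.374159080−-1.169439478)/0.043931 = -4.660026
θ̈ = (θ̇'−θ̇)/dt = (-0.764417813−-1.211993133)/0.043931 = 10.188143
sinθ=0.276159, cosθ=0.961112
F = (M+m)·ẍ + m·l·cosθ·θ̈ − m·l·sinθ·θ̇² = -10.170451 + 1.020499 − 0.042277 = -9.192229

F = -9.192229 N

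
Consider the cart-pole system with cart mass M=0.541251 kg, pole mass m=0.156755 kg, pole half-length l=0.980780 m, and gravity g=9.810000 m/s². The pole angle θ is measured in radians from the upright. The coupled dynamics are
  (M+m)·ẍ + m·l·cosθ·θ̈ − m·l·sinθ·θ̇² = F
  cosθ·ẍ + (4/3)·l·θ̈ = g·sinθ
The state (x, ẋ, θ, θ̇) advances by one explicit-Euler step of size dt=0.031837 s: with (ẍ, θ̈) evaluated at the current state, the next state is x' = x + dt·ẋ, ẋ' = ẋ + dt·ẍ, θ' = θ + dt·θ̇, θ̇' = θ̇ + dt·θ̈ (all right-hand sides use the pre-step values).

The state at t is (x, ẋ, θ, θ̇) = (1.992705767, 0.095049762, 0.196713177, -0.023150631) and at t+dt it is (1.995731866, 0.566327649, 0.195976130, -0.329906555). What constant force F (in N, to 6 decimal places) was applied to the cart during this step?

F = 8.879684 N

ẍ = (ẋ'−ẋ)/dt = (0.566327649−0.095049762)/0.031837 = 14.802836
θ̈ = (θ̇'−θ̇)/dt = (-0.329906555−-0.023150631)/0.031837 = -9.635202
sinθ=0.195447, cosθ=0.980714
F = (M+m)·ẍ + m·l·cosθ·θ̈ − m·l·sinθ·θ̇² = 10.332468 + -1.452768 − 0.000016 = 8.879684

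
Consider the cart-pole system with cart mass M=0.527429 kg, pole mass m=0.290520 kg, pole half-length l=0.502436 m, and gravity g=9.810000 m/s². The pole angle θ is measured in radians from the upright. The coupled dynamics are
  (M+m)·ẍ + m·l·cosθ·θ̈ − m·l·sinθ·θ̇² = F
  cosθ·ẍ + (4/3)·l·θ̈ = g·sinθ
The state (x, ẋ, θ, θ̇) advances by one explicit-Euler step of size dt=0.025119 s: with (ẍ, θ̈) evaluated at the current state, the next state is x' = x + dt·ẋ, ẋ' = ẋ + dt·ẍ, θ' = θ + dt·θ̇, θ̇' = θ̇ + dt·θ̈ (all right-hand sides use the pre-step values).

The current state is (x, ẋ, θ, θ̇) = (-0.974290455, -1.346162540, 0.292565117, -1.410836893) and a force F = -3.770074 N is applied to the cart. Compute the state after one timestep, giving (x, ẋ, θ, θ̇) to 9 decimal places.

(-1.008104712, -1.519934465, 0.257126305, -1.056378409)

sinθ=0.288409289, cosθ=0.957507223
temp = (F + m·l·θ̇²·sinθ)/(M+m) = (-3.770074 + 0.083795297)/0.817949 = -4.506734164
θ̈ = (g·sinθ − cosθ·temp)/(l·(4/3 − m·cos²θ/(M+m))) = 14.111170209
ẍ = temp − m·l·θ̈·cosθ/(M+m) = -6.917947563
Euler: x'=-0.974290455+0.025119·-1.346162540=-1.008104712, ẋ'=-1.346162540+0.025119·-6.917947563=-1.519934465
       θ'=0.292565117+0.025119·-1.410836893=0.257126305, θ̇'=-1.410836893+0.025119·14.111170209=-1.056378409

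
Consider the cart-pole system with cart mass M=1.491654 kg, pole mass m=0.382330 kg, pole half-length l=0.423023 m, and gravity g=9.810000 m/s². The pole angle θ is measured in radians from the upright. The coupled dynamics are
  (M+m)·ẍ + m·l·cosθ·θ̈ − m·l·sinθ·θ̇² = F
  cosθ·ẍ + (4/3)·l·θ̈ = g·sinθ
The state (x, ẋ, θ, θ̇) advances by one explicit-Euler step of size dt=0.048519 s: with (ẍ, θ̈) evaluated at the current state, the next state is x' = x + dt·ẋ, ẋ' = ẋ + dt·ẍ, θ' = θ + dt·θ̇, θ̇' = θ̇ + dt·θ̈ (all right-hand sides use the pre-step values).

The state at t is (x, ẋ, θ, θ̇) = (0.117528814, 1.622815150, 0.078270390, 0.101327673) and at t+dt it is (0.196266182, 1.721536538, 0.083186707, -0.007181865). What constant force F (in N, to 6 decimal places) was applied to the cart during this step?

ẍ = (ẋ'−ẋ)/dt = (1.721536538−1.622815150)/0.048519 = 2.034695
θ̈ = (θ̇'−θ̇)/dt = (-0.007181865−0.101327673)/0.048519 = -2.236434
sinθ=0.078190, cosθ=0.996938
F = (M+m)·ẍ + m·l·cosθ·θ̈ − m·l·sinθ·θ̇² = 3.812987 + -0.360601 − 0.000130 = 3.452256

F = 3.452256 N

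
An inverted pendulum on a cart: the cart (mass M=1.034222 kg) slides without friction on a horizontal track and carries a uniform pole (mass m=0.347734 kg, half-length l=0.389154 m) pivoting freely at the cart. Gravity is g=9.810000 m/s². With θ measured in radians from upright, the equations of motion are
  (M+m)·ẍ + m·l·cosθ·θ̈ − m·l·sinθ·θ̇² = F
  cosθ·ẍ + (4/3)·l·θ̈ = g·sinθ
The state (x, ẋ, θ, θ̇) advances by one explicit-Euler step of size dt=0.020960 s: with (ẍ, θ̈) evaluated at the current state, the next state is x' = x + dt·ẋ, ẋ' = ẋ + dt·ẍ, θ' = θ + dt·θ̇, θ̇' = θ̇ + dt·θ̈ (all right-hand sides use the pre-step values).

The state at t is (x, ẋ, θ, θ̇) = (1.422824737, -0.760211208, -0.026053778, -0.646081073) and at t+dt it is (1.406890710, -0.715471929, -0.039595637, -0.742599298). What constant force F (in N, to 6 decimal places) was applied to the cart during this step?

F = 2.328337 N

ẍ = (ẋ'−ẋ)/dt = (-0.715471929−-0.760211208)/0.020960 = 2.134508
θ̈ = (θ̇'−θ̇)/dt = (-0.742599298−-0.646081073)/0.020960 = -4.604877
sinθ=-0.026051, cosθ=0.999661
F = (M+m)·ẍ + m·l·cosθ·θ̈ − m·l·sinθ·θ̇² = 2.949796 + -0.622930 − -0.001472 = 2.328337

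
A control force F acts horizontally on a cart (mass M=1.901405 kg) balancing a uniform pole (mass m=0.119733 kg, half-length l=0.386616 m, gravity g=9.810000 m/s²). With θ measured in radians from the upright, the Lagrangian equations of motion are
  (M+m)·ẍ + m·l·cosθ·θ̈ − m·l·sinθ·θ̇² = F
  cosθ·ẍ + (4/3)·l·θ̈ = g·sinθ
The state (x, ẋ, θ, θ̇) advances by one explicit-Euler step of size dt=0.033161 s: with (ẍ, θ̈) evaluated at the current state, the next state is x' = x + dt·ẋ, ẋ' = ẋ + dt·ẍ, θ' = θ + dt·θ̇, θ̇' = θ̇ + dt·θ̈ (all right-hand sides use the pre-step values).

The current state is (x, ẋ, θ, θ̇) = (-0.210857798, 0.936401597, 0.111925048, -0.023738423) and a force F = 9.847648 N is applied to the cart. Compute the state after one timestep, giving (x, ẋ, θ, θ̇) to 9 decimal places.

sinθ=0.111691509, cosθ=0.993742928
temp = (F + m·l·θ̇²·sinθ)/(M+m) = (9.847648 + 0.000002914)/2.021138 = 4.872329803
θ̈ = (g·sinθ − cosθ·temp)/(l·(4/3 − m·cos²θ/(M+m))) = -7.600678191
ẍ = temp − m·l·θ̈·cosθ/(M+m) = 5.045321045
Euler: x'=-0.210857798+0.033161·0.936401597=-0.179805785, ẋ'=0.936401597+0.033161·5.045321045=1.103709488
       θ'=0.111925048+0.033161·-0.023738423=0.111137858, θ̇'=-0.023738423+0.033161·-7.600678191=-0.275784513

(-0.179805785, 1.103709488, 0.111137858, -0.275784513)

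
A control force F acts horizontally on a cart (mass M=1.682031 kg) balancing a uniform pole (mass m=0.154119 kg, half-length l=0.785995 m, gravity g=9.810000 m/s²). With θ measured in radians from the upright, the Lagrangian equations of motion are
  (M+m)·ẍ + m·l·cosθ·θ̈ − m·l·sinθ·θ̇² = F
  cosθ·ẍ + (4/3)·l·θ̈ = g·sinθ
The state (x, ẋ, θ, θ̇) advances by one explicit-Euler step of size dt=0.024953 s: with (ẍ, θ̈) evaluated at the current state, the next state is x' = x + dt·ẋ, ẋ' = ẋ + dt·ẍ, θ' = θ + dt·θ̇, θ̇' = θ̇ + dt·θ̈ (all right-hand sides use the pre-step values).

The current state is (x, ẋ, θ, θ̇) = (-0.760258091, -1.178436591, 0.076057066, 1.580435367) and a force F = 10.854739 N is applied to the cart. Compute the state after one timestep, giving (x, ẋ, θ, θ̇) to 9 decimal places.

(-0.789663619, -1.021985367, 0.115493670, 1.449328666)

sinθ=0.075983760, cosθ=0.997109055
temp = (F + m·l·θ̇²·sinθ)/(M+m) = (10.854739 + 0.022990596)/1.836150 = 5.924205319
θ̈ = (g·sinθ − cosθ·temp)/(l·(4/3 − m·cos²θ/(M+m))) = -5.254145839
ẍ = temp − m·l·θ̈·cosθ/(M+m) = 6.269836243
Euler: x'=-0.760258091+0.024953·-1.178436591=-0.789663619, ẋ'=-1.178436591+0.024953·6.269836243=-1.021985367
       θ'=0.076057066+0.024953·1.580435367=0.115493670, θ̇'=1.580435367+0.024953·-5.254145839=1.449328666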